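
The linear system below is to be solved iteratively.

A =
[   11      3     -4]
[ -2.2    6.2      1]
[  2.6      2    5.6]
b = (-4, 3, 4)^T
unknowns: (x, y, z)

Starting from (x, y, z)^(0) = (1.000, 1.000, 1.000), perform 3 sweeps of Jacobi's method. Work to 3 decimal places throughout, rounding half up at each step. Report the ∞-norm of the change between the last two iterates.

Iteration 1:
  x = (-4 - (3)·1.000 - (-4)·1.000) / (11) = -0.273
  y = (3 - (-2.2)·1.000 - (1)·1.000) / (6.2) = 0.677
  z = (4 - (2.6)·1.000 - (2)·1.000) / (5.6) = -0.107
Iteration 2:
  x = (-4 - (3)·0.677 - (-4)·-0.107) / (11) = -0.587
  y = (3 - (-2.2)·-0.273 - (1)·-0.107) / (6.2) = 0.404
  z = (4 - (2.6)·-0.273 - (2)·0.677) / (5.6) = 0.599
Iteration 3:
  x = (-4 - (3)·0.404 - (-4)·0.599) / (11) = -0.256
  y = (3 - (-2.2)·-0.587 - (1)·0.599) / (6.2) = 0.179
  z = (4 - (2.6)·-0.587 - (2)·0.404) / (5.6) = 0.843
Change: (0.331, -0.225, 0.244) → max |·| = 0.331

0.331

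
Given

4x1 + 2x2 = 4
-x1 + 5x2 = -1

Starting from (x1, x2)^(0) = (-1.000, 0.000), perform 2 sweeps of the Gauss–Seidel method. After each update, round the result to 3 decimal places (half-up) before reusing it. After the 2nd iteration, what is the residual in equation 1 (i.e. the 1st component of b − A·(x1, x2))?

Iteration 1:
  x1 = (4 - (2)·0.000) / (4) = 1.000
  x2 = (-1 - (-1)·1.000) / (5) = 0.000
Iteration 2:
  x1 = (4 - (2)·0.000) / (4) = 1.000
  x2 = (-1 - (-1)·1.000) / (5) = 0.000
Residual b − A·x = (0.000, 0.000)

0.000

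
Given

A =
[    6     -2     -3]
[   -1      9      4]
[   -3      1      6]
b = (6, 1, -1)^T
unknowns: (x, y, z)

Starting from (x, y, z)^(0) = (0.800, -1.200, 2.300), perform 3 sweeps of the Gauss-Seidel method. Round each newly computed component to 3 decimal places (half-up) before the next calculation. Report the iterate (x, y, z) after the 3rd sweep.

(1.179, 0.046, 0.415)

Iteration 1:
  x = (6 - (-2)·-1.200 - (-3)·2.300) / (6) = 1.750
  y = (1 - (-1)·1.750 - (4)·2.300) / (9) = -0.717
  z = (-1 - (-3)·1.750 - (1)·-0.717) / (6) = 0.828
Iteration 2:
  x = (6 - (-2)·-0.717 - (-3)·0.828) / (6) = 1.175
  y = (1 - (-1)·1.175 - (4)·0.828) / (9) = -0.126
  z = (-1 - (-3)·1.175 - (1)·-0.126) / (6) = 0.442
Iteration 3:
  x = (6 - (-2)·-0.126 - (-3)·0.442) / (6) = 1.179
  y = (1 - (-1)·1.179 - (4)·0.442) / (9) = 0.046
  z = (-1 - (-3)·1.179 - (1)·0.046) / (6) = 0.415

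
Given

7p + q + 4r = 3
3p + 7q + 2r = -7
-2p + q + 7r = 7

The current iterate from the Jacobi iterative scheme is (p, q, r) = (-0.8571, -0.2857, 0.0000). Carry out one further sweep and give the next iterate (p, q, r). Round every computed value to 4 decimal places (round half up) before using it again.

One sweep:
  p = (3 - (1)·-0.2857 - (4)·0.0000) / (7) = 0.4694
  q = (-7 - (3)·-0.8571 - (2)·0.0000) / (7) = -0.6327
  r = (7 - (-2)·-0.8571 - (1)·-0.2857) / (7) = 0.7959

(0.4694, -0.6327, 0.7959)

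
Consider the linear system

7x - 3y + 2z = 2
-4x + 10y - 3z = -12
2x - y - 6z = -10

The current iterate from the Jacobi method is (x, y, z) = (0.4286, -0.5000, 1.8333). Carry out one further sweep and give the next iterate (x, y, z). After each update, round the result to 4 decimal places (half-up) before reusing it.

(-0.4524, -0.4786, 1.8929)

One sweep:
  x = (2 - (-3)·-0.5000 - (2)·1.8333) / (7) = -0.4524
  y = (-12 - (-4)·0.4286 - (-3)·1.8333) / (10) = -0.4786
  z = (-10 - (2)·0.4286 - (-1)·-0.5000) / (-6) = 1.8929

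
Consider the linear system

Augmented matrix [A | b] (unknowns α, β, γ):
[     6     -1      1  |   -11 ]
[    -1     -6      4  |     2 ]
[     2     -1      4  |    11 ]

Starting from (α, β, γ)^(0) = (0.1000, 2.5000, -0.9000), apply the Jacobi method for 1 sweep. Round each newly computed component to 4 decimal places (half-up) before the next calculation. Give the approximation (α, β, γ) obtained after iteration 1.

(-1.2667, -0.9500, 3.3250)

Iteration 1:
  α = (-11 - (-1)·2.5000 - (1)·-0.9000) / (6) = -1.2667
  β = (2 - (-1)·0.1000 - (4)·-0.9000) / (-6) = -0.9500
  γ = (11 - (2)·0.1000 - (-1)·2.5000) / (4) = 3.3250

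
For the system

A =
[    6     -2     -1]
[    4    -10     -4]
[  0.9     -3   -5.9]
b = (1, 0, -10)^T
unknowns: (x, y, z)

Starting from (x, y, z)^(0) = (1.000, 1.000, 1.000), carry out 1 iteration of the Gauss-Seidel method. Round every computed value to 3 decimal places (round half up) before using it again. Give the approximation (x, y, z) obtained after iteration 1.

Iteration 1:
  x = (1 - (-2)·1.000 - (-1)·1.000) / (6) = 0.667
  y = (0 - (4)·0.667 - (-4)·1.000) / (-10) = -0.133
  z = (-10 - (0.9)·0.667 - (-3)·-0.133) / (-5.9) = 1.864

(0.667, -0.133, 1.864)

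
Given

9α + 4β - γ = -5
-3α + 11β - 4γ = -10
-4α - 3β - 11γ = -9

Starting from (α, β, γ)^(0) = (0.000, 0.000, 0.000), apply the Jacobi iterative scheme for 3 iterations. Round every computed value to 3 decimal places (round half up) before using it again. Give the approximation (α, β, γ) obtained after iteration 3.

Iteration 1:
  α = (-5 - (4)·0.000 - (-1)·0.000) / (9) = -0.556
  β = (-10 - (-3)·0.000 - (-4)·0.000) / (11) = -0.909
  γ = (-9 - (-4)·0.000 - (-3)·0.000) / (-11) = 0.818
Iteration 2:
  α = (-5 - (4)·-0.909 - (-1)·0.818) / (9) = -0.061
  β = (-10 - (-3)·-0.556 - (-4)·0.818) / (11) = -0.763
  γ = (-9 - (-4)·-0.556 - (-3)·-0.909) / (-11) = 1.268
Iteration 3:
  α = (-5 - (4)·-0.763 - (-1)·1.268) / (9) = -0.076
  β = (-10 - (-3)·-0.061 - (-4)·1.268) / (11) = -0.465
  γ = (-9 - (-4)·-0.061 - (-3)·-0.763) / (-11) = 1.048

(-0.076, -0.465, 1.048)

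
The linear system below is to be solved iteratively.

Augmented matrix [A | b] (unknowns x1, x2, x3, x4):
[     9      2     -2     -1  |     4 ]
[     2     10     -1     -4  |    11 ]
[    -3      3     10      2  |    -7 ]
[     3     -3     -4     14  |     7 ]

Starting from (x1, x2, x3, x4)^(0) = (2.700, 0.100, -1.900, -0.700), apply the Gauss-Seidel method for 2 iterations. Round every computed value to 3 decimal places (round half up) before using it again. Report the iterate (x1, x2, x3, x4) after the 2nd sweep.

(0.176, 1.160, -1.082, 0.402)

Iteration 1:
  x1 = (4 - (2)·0.100 - (-2)·-1.900 - (-1)·-0.700) / (9) = -0.078
  x2 = (11 - (2)·-0.078 - (-1)·-1.900 - (-4)·-0.700) / (10) = 0.646
  x3 = (-7 - (-3)·-0.078 - (3)·0.646 - (2)·-0.700) / (10) = -0.777
  x4 = (7 - (3)·-0.078 - (-3)·0.646 - (-4)·-0.777) / (14) = 0.433
Iteration 2:
  x1 = (4 - (2)·0.646 - (-2)·-0.777 - (-1)·0.433) / (9) = 0.176
  x2 = (11 - (2)·0.176 - (-1)·-0.777 - (-4)·0.433) / (10) = 1.160
  x3 = (-7 - (-3)·0.176 - (3)·1.160 - (2)·0.433) / (10) = -1.082
  x4 = (7 - (3)·0.176 - (-3)·1.160 - (-4)·-1.082) / (14) = 0.402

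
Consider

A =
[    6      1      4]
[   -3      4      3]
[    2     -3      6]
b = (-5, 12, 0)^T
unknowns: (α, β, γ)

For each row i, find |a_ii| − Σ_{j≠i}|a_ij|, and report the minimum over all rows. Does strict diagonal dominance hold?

row 1: |6| − (1+4) = 1
row 2: |4| − (3+3) = -2
row 3: |6| − (2+3) = 1
minimum over rows = -2 → not strictly diagonally dominant

-2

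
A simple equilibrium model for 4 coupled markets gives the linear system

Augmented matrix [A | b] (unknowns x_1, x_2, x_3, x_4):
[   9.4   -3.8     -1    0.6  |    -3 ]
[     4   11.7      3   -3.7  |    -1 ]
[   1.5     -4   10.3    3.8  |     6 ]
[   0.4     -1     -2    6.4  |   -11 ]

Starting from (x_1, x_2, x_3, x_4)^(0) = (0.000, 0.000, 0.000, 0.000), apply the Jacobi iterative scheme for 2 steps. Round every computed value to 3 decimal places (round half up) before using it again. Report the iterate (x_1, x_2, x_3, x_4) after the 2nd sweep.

(-0.182, -0.670, 1.230, -1.530)

Iteration 1:
  x_1 = (-3 - (-3.8)·0.000 - (-1)·0.000 - (0.6)·0.000) / (9.4) = -0.319
  x_2 = (-1 - (4)·0.000 - (3)·0.000 - (-3.7)·0.000) / (11.7) = -0.085
  x_3 = (6 - (1.5)·0.000 - (-4)·0.000 - (3.8)·0.000) / (10.3) = 0.583
  x_4 = (-11 - (0.4)·0.000 - (-1)·0.000 - (-2)·0.000) / (6.4) = -1.719
Iteration 2:
  x_1 = (-3 - (-3.8)·-0.085 - (-1)·0.583 - (0.6)·-1.719) / (9.4) = -0.182
  x_2 = (-1 - (4)·-0.319 - (3)·0.583 - (-3.7)·-1.719) / (11.7) = -0.670
  x_3 = (6 - (1.5)·-0.319 - (-4)·-0.085 - (3.8)·-1.719) / (10.3) = 1.230
  x_4 = (-11 - (0.4)·-0.319 - (-1)·-0.085 - (-2)·0.583) / (6.4) = -1.530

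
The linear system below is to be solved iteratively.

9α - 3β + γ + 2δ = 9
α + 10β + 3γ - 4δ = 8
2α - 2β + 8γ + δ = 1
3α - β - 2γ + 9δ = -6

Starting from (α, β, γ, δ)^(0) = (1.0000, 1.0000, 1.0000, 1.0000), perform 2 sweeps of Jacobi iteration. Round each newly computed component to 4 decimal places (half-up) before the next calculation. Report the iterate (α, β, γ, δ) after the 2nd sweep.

(1.4148, 0.4333, 0.1583, -0.9111)

Iteration 1:
  α = (9 - (-3)·1.0000 - (1)·1.0000 - (2)·1.0000) / (9) = 1.0000
  β = (8 - (1)·1.0000 - (3)·1.0000 - (-4)·1.0000) / (10) = 0.8000
  γ = (1 - (2)·1.0000 - (-2)·1.0000 - (1)·1.0000) / (8) = 0.0000
  δ = (-6 - (3)·1.0000 - (-1)·1.0000 - (-2)·1.0000) / (9) = -0.6667
Iteration 2:
  α = (9 - (-3)·0.8000 - (1)·0.0000 - (2)·-0.6667) / (9) = 1.4148
  β = (8 - (1)·1.0000 - (3)·0.0000 - (-4)·-0.6667) / (10) = 0.4333
  γ = (1 - (2)·1.0000 - (-2)·0.8000 - (1)·-0.6667) / (8) = 0.1583
  δ = (-6 - (3)·1.0000 - (-1)·0.8000 - (-2)·0.0000) / (9) = -0.9111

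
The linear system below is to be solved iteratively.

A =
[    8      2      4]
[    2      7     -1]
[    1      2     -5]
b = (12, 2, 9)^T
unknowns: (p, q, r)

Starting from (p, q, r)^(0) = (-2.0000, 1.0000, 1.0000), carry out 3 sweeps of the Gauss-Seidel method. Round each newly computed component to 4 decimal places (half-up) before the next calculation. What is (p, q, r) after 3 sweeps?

(2.4357, -0.6365, -1.5675)

Iteration 1:
  p = (12 - (2)·1.0000 - (4)·1.0000) / (8) = 0.7500
  q = (2 - (2)·0.7500 - (-1)·1.0000) / (7) = 0.2143
  r = (9 - (1)·0.7500 - (2)·0.2143) / (-5) = -1.5643
Iteration 2:
  p = (12 - (2)·0.2143 - (4)·-1.5643) / (8) = 2.2286
  q = (2 - (2)·2.2286 - (-1)·-1.5643) / (7) = -0.5745
  r = (9 - (1)·2.2286 - (2)·-0.5745) / (-5) = -1.5841
Iteration 3:
  p = (12 - (2)·-0.5745 - (4)·-1.5841) / (8) = 2.4357
  q = (2 - (2)·2.4357 - (-1)·-1.5841) / (7) = -0.6365
  r = (9 - (1)·2.4357 - (2)·-0.6365) / (-5) = -1.5675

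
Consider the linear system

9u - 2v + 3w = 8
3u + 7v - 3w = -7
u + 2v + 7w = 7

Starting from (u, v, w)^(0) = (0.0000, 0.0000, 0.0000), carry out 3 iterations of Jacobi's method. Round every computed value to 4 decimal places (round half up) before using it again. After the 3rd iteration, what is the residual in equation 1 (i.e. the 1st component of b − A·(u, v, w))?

0.4149

Iteration 1:
  u = (8 - (-2)·0.0000 - (3)·0.0000) / (9) = 0.8889
  v = (-7 - (3)·0.0000 - (-3)·0.0000) / (7) = -1.0000
  w = (7 - (1)·0.0000 - (2)·0.0000) / (7) = 1.0000
Iteration 2:
  u = (8 - (-2)·-1.0000 - (3)·1.0000) / (9) = 0.3333
  v = (-7 - (3)·0.8889 - (-3)·1.0000) / (7) = -0.9524
  w = (7 - (1)·0.8889 - (2)·-1.0000) / (7) = 1.1587
Iteration 3:
  u = (8 - (-2)·-0.9524 - (3)·1.1587) / (9) = 0.2910
  v = (-7 - (3)·0.3333 - (-3)·1.1587) / (7) = -0.6463
  w = (7 - (1)·0.3333 - (2)·-0.9524) / (7) = 1.2245
Residual b − A·x = (0.4149, 0.3246, -0.5699)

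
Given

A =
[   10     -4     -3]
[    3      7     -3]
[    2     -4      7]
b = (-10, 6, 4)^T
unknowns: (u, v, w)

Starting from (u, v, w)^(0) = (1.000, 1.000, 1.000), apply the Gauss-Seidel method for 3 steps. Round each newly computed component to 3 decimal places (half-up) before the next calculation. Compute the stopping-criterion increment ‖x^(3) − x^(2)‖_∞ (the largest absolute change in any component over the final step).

Iteration 1:
  u = (-10 - (-4)·1.000 - (-3)·1.000) / (10) = -0.300
  v = (6 - (3)·-0.300 - (-3)·1.000) / (7) = 1.414
  w = (4 - (2)·-0.300 - (-4)·1.414) / (7) = 1.465
Iteration 2:
  u = (-10 - (-4)·1.414 - (-3)·1.465) / (10) = 0.005
  v = (6 - (3)·0.005 - (-3)·1.465) / (7) = 1.483
  w = (4 - (2)·0.005 - (-4)·1.483) / (7) = 1.417
Iteration 3:
  u = (-10 - (-4)·1.483 - (-3)·1.417) / (10) = 0.018
  v = (6 - (3)·0.018 - (-3)·1.417) / (7) = 1.457
  w = (4 - (2)·0.018 - (-4)·1.457) / (7) = 1.399
Change: (0.013, -0.026, -0.018) → max |·| = 0.026

0.026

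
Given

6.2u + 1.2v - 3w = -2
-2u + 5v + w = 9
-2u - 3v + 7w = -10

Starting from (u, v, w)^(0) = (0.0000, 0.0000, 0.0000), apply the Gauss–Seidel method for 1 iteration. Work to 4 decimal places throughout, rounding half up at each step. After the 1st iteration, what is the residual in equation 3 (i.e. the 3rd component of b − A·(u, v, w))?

0.0000

Iteration 1:
  u = (-2 - (1.2)·0.0000 - (-3)·0.0000) / (6.2) = -0.3226
  v = (9 - (-2)·-0.3226 - (1)·0.0000) / (5) = 1.6710
  w = (-10 - (-2)·-0.3226 - (-3)·1.6710) / (7) = -0.8046
Residual b − A·x = (-4.4189, 0.8044, 0.0000)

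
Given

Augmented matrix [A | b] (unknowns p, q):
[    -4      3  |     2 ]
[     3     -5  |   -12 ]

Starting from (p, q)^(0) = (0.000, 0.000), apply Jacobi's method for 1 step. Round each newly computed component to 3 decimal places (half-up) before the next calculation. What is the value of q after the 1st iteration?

2.400

Iteration 1:
  p = (2 - (3)·0.000) / (-4) = -0.500
  q = (-12 - (3)·0.000) / (-5) = 2.400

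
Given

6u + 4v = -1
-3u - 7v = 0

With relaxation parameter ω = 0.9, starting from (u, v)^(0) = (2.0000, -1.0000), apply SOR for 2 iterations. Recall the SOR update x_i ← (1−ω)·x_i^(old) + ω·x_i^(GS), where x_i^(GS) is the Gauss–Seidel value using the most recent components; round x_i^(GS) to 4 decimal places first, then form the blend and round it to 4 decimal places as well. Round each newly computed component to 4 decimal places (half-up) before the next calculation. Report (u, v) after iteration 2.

Iteration 1:
  u: GS value = (-1 - (4)·-1.0000) / (6) = 0.5000;  u ← (1−ω)·2.0000 + ω·0.5000 = 0.6500
  v: GS value = (0 - (-3)·0.6500) / (-7) = -0.2786;  v ← (1−ω)·-1.0000 + ω·-0.2786 = -0.3507
Iteration 2:
  u: GS value = (-1 - (4)·-0.3507) / (6) = 0.0671;  u ← (1−ω)·0.6500 + ω·0.0671 = 0.1254
  v: GS value = (0 - (-3)·0.1254) / (-7) = -0.0537;  v ← (1−ω)·-0.3507 + ω·-0.0537 = -0.0834

(0.1254, -0.0834)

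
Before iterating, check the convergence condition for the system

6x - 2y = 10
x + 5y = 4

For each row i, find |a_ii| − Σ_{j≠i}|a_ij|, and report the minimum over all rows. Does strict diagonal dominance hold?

4

row 1: |6| − (2) = 4
row 2: |5| − (1) = 4
minimum over rows = 4 → strictly diagonally dominant (convergence guaranteed)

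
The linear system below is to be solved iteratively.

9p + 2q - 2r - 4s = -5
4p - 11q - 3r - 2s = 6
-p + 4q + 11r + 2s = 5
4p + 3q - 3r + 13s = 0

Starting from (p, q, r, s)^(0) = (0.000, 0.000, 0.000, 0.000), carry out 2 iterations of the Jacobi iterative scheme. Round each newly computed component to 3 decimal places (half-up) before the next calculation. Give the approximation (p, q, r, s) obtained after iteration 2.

Iteration 1:
  p = (-5 - (2)·0.000 - (-2)·0.000 - (-4)·0.000) / (9) = -0.556
  q = (6 - (4)·0.000 - (-3)·0.000 - (-2)·0.000) / (-11) = -0.545
  r = (5 - (-1)·0.000 - (4)·0.000 - (2)·0.000) / (11) = 0.455
  s = (0 - (4)·0.000 - (3)·0.000 - (-3)·0.000) / (13) = 0.000
Iteration 2:
  p = (-5 - (2)·-0.545 - (-2)·0.455 - (-4)·0.000) / (9) = -0.333
  q = (6 - (4)·-0.556 - (-3)·0.455 - (-2)·0.000) / (-11) = -0.872
  r = (5 - (-1)·-0.556 - (4)·-0.545 - (2)·0.000) / (11) = 0.602
  s = (0 - (4)·-0.556 - (3)·-0.545 - (-3)·0.455) / (13) = 0.402

(-0.333, -0.872, 0.602, 0.402)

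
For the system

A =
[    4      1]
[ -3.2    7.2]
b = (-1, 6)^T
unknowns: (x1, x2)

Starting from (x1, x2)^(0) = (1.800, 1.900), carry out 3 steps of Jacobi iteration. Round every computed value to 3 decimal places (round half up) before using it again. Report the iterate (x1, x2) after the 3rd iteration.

Iteration 1:
  x1 = (-1 - (1)·1.900) / (4) = -0.725
  x2 = (6 - (-3.2)·1.800) / (7.2) = 1.633
Iteration 2:
  x1 = (-1 - (1)·1.633) / (4) = -0.658
  x2 = (6 - (-3.2)·-0.725) / (7.2) = 0.511
Iteration 3:
  x1 = (-1 - (1)·0.511) / (4) = -0.378
  x2 = (6 - (-3.2)·-0.658) / (7.2) = 0.541

(-0.378, 0.541)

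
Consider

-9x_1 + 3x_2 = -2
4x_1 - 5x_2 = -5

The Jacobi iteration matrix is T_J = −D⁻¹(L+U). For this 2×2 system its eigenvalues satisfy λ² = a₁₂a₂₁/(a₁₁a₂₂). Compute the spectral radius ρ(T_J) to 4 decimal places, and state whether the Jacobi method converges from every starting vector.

a₁₂a₂₁/(a₁₁a₂₂) = (3)·(4) / ((-9)·(-5)) = 0.266667
ρ = √|0.266667| = √0.266667 = 0.5164
ρ < 1, so Jacobi converges

0.5164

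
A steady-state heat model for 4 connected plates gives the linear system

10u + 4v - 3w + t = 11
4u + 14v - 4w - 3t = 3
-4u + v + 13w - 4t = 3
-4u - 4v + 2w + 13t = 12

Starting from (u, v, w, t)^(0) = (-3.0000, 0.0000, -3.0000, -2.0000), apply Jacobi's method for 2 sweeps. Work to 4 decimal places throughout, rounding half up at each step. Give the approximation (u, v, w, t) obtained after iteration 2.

Iteration 1:
  u = (11 - (4)·0.0000 - (-3)·-3.0000 - (1)·-2.0000) / (10) = 0.4000
  v = (3 - (4)·-3.0000 - (-4)·-3.0000 - (-3)·-2.0000) / (14) = -0.2143
  w = (3 - (-4)·-3.0000 - (1)·0.0000 - (-4)·-2.0000) / (13) = -1.3077
  t = (12 - (-4)·-3.0000 - (-4)·0.0000 - (2)·-3.0000) / (13) = 0.4615
Iteration 2:
  u = (11 - (4)·-0.2143 - (-3)·-1.3077 - (1)·0.4615) / (10) = 0.7473
  v = (3 - (4)·0.4000 - (-4)·-1.3077 - (-3)·0.4615) / (14) = -0.1747
  w = (3 - (-4)·0.4000 - (1)·-0.2143 - (-4)·0.4615) / (13) = 0.5123
  t = (12 - (-4)·0.4000 - (-4)·-0.2143 - (2)·-1.3077) / (13) = 1.1814

(0.7473, -0.1747, 0.5123, 1.1814)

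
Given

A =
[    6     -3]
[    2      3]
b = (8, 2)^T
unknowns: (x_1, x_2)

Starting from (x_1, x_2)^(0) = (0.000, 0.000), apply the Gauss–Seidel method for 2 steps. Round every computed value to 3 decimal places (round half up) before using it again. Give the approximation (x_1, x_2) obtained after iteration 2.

(1.222, -0.148)

Iteration 1:
  x_1 = (8 - (-3)·0.000) / (6) = 1.333
  x_2 = (2 - (2)·1.333) / (3) = -0.222
Iteration 2:
  x_1 = (8 - (-3)·-0.222) / (6) = 1.222
  x_2 = (2 - (2)·1.222) / (3) = -0.148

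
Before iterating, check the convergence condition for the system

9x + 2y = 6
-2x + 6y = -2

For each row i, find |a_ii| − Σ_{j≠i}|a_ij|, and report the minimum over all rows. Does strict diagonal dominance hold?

row 1: |9| − (2) = 7
row 2: |6| − (2) = 4
minimum over rows = 4 → strictly diagonally dominant (convergence guaranteed)

4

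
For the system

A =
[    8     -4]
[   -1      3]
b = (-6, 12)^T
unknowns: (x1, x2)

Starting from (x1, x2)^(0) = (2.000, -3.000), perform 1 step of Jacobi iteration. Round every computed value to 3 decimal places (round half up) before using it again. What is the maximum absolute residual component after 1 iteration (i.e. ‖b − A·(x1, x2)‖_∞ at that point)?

30.668

Iteration 1:
  x1 = (-6 - (-4)·-3.000) / (8) = -2.250
  x2 = (12 - (-1)·2.000) / (3) = 4.667
Residual b − A·x = (30.668, -4.251); ∞-norm = 30.668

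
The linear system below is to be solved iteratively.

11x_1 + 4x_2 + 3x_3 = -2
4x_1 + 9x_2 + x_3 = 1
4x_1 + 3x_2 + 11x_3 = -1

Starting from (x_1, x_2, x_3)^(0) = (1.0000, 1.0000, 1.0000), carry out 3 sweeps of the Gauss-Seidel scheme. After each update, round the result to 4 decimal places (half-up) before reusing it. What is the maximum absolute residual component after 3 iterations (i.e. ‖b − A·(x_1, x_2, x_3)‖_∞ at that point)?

0.1486

Iteration 1:
  x_1 = (-2 - (4)·1.0000 - (3)·1.0000) / (11) = -0.8182
  x_2 = (1 - (4)·-0.8182 - (1)·1.0000) / (9) = 0.3636
  x_3 = (-1 - (4)·-0.8182 - (3)·0.3636) / (11) = 0.1075
Iteration 2:
  x_1 = (-2 - (4)·0.3636 - (3)·0.1075) / (11) = -0.3434
  x_2 = (1 - (4)·-0.3434 - (1)·0.1075) / (9) = 0.2518
  x_3 = (-1 - (4)·-0.3434 - (3)·0.2518) / (11) = -0.0347
Iteration 3:
  x_1 = (-2 - (4)·0.2518 - (3)·-0.0347) / (11) = -0.2639
  x_2 = (1 - (4)·-0.2639 - (1)·-0.0347) / (9) = 0.2323
  x_3 = (-1 - (4)·-0.2639 - (3)·0.2323) / (11) = -0.0583
Residual b − A·x = (0.1486, 0.0232, 0.0000); ∞-norm = 0.1486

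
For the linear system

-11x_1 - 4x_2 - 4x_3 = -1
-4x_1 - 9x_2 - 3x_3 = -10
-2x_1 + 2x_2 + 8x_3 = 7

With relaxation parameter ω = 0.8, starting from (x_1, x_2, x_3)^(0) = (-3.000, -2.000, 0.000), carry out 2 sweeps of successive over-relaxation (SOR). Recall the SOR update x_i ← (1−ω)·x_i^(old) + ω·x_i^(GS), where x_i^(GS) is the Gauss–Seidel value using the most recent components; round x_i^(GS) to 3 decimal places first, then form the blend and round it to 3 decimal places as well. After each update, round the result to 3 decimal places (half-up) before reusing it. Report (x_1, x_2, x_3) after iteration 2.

Iteration 1:
  x_1: GS value = (-1 - (-4)·-2.000 - (-4)·0.000) / (-11) = 0.818;  x_1 ← (1−ω)·-3.000 + ω·0.818 = 0.054
  x_2: GS value = (-10 - (-4)·0.054 - (-3)·0.000) / (-9) = 1.087;  x_2 ← (1−ω)·-2.000 + ω·1.087 = 0.470
  x_3: GS value = (7 - (-2)·0.054 - (2)·0.470) / (8) = 0.771;  x_3 ← (1−ω)·0.000 + ω·0.771 = 0.617
Iteration 2:
  x_1: GS value = (-1 - (-4)·0.470 - (-4)·0.617) / (-11) = -0.304;  x_1 ← (1−ω)·0.054 + ω·-0.304 = -0.232
  x_2: GS value = (-10 - (-4)·-0.232 - (-3)·0.617) / (-9) = 1.009;  x_2 ← (1−ω)·0.470 + ω·1.009 = 0.901
  x_3: GS value = (7 - (-2)·-0.232 - (2)·0.901) / (8) = 0.592;  x_3 ← (1−ω)·0.617 + ω·0.592 = 0.597

(-0.232, 0.901, 0.597)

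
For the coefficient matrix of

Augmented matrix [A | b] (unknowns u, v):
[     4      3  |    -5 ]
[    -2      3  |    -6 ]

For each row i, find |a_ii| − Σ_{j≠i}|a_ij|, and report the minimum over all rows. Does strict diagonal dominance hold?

row 1: |4| − (3) = 1
row 2: |3| − (2) = 1
minimum over rows = 1 → strictly diagonally dominant (convergence guaranteed)

1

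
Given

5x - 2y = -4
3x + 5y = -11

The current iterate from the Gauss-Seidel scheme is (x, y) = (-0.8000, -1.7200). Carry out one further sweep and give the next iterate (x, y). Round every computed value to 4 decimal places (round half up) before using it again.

(-1.4880, -1.3072)

One sweep:
  x = (-4 - (-2)·-1.7200) / (5) = -1.4880
  y = (-11 - (3)·-1.4880) / (5) = -1.3072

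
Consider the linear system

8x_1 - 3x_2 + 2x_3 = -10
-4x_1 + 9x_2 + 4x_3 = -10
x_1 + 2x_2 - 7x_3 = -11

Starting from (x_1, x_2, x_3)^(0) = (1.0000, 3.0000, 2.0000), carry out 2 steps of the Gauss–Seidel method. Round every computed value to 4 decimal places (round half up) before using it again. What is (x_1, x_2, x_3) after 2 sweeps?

(-2.3120, -2.5081, 0.5245)

Iteration 1:
  x_1 = (-10 - (-3)·3.0000 - (2)·2.0000) / (8) = -0.6250
  x_2 = (-10 - (-4)·-0.6250 - (4)·2.0000) / (9) = -2.2778
  x_3 = (-11 - (1)·-0.6250 - (2)·-2.2778) / (-7) = 0.8313
Iteration 2:
  x_1 = (-10 - (-3)·-2.2778 - (2)·0.8313) / (8) = -2.3120
  x_2 = (-10 - (-4)·-2.3120 - (4)·0.8313) / (9) = -2.5081
  x_3 = (-11 - (1)·-2.3120 - (2)·-2.5081) / (-7) = 0.5245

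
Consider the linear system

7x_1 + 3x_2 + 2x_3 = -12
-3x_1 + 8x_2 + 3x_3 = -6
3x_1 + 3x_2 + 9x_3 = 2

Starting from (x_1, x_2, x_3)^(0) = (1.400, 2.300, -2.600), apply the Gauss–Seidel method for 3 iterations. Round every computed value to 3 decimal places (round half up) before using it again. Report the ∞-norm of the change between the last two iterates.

Iteration 1:
  x_1 = (-12 - (3)·2.300 - (2)·-2.600) / (7) = -1.957
  x_2 = (-6 - (-3)·-1.957 - (3)·-2.600) / (8) = -0.509
  x_3 = (2 - (3)·-1.957 - (3)·-0.509) / (9) = 1.044
Iteration 2:
  x_1 = (-12 - (3)·-0.509 - (2)·1.044) / (7) = -1.794
  x_2 = (-6 - (-3)·-1.794 - (3)·1.044) / (8) = -1.814
  x_3 = (2 - (3)·-1.794 - (3)·-1.814) / (9) = 1.425
Iteration 3:
  x_1 = (-12 - (3)·-1.814 - (2)·1.425) / (7) = -1.344
  x_2 = (-6 - (-3)·-1.344 - (3)·1.425) / (8) = -1.788
  x_3 = (2 - (3)·-1.344 - (3)·-1.788) / (9) = 1.266
Change: (0.450, 0.026, -0.159) → max |·| = 0.450

0.450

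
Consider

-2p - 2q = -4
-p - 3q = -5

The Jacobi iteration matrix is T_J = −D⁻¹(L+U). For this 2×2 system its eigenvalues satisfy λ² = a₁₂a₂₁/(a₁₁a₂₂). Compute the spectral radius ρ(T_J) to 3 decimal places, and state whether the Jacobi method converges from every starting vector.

0.577

a₁₂a₂₁/(a₁₁a₂₂) = (-2)·(-1) / ((-2)·(-3)) = 0.333333
ρ = √|0.333333| = √0.333333 = 0.577
ρ < 1, so Jacobi converges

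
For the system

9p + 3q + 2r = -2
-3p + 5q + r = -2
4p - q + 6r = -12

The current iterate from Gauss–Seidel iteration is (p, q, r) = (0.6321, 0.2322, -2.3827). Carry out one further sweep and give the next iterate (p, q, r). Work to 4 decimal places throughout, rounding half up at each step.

One sweep:
  p = (-2 - (3)·0.2322 - (2)·-2.3827) / (9) = 0.2299
  q = (-2 - (-3)·0.2299 - (1)·-2.3827) / (5) = 0.2145
  r = (-12 - (4)·0.2299 - (-1)·0.2145) / (6) = -2.1175

(0.2299, 0.2145, -2.1175)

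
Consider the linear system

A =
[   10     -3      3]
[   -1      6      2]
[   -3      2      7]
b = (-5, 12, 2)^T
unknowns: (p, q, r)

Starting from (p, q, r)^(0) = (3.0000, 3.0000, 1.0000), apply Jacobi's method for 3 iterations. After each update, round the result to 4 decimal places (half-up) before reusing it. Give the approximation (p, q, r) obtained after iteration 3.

Iteration 1:
  p = (-5 - (-3)·3.0000 - (3)·1.0000) / (10) = 0.1000
  q = (12 - (-1)·3.0000 - (2)·1.0000) / (6) = 2.1667
  r = (2 - (-3)·3.0000 - (2)·3.0000) / (7) = 0.7143
Iteration 2:
  p = (-5 - (-3)·2.1667 - (3)·0.7143) / (10) = -0.0643
  q = (12 - (-1)·0.1000 - (2)·0.7143) / (6) = 1.7786
  r = (2 - (-3)·0.1000 - (2)·2.1667) / (7) = -0.2905
Iteration 3:
  p = (-5 - (-3)·1.7786 - (3)·-0.2905) / (10) = 0.1207
  q = (12 - (-1)·-0.0643 - (2)·-0.2905) / (6) = 2.0861
  r = (2 - (-3)·-0.0643 - (2)·1.7786) / (7) = -0.2500

(0.1207, 2.0861, -0.2500)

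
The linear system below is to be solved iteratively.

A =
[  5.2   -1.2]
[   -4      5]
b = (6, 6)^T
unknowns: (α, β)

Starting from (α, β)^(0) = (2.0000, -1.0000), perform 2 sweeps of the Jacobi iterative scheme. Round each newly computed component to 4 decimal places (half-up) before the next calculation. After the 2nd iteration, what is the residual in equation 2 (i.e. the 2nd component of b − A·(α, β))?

3.5075

Iteration 1:
  α = (6 - (-1.2)·-1.0000) / (5.2) = 0.9231
  β = (6 - (-4)·2.0000) / (5) = 2.8000
Iteration 2:
  α = (6 - (-1.2)·2.8000) / (5.2) = 1.8000
  β = (6 - (-4)·0.9231) / (5) = 1.9385
Residual b − A·x = (-1.0338, 3.5075)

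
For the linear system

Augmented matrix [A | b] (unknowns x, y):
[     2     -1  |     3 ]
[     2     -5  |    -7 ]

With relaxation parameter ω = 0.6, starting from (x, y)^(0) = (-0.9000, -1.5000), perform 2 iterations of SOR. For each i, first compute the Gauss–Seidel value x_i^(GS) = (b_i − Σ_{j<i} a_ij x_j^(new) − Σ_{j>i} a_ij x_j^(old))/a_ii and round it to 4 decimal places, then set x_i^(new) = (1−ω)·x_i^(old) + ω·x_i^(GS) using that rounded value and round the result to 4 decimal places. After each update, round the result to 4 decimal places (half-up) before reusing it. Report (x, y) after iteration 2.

Iteration 1:
  x: GS value = (3 - (-1)·-1.5000) / (2) = 0.7500;  x ← (1−ω)·-0.9000 + ω·0.7500 = 0.0900
  y: GS value = (-7 - (2)·0.0900) / (-5) = 1.4360;  y ← (1−ω)·-1.5000 + ω·1.4360 = 0.2616
Iteration 2:
  x: GS value = (3 - (-1)·0.2616) / (2) = 1.6308;  x ← (1−ω)·0.0900 + ω·1.6308 = 1.0145
  y: GS value = (-7 - (2)·1.0145) / (-5) = 1.8058;  y ← (1−ω)·0.2616 + ω·1.8058 = 1.1881

(1.0145, 1.1881)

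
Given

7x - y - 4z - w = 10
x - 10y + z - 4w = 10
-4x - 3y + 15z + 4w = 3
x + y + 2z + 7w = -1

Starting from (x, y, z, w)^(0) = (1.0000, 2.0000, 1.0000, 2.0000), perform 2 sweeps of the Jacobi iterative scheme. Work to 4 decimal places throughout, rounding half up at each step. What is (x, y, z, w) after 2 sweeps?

Iteration 1:
  x = (10 - (-1)·2.0000 - (-4)·1.0000 - (-1)·2.0000) / (7) = 2.5714
  y = (10 - (1)·1.0000 - (1)·1.0000 - (-4)·2.0000) / (-10) = -1.6000
  z = (3 - (-4)·1.0000 - (-3)·2.0000 - (4)·2.0000) / (15) = 0.3333
  w = (-1 - (1)·1.0000 - (1)·2.0000 - (2)·1.0000) / (7) = -0.8571
Iteration 2:
  x = (10 - (-1)·-1.6000 - (-4)·0.3333 - (-1)·-0.8571) / (7) = 1.2680
  y = (10 - (1)·2.5714 - (1)·0.3333 - (-4)·-0.8571) / (-10) = -0.3667
  z = (3 - (-4)·2.5714 - (-3)·-1.6000 - (4)·-0.8571) / (15) = 0.7943
  w = (-1 - (1)·2.5714 - (1)·-1.6000 - (2)·0.3333) / (7) = -0.3769

(1.2680, -0.3667, 0.7943, -0.3769)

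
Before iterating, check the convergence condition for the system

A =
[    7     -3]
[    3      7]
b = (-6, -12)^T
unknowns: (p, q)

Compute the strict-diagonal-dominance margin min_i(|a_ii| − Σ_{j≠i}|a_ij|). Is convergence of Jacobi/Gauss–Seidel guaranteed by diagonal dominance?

4

row 1: |7| − (3) = 4
row 2: |7| − (3) = 4
minimum over rows = 4 → strictly diagonally dominant (convergence guaranteed)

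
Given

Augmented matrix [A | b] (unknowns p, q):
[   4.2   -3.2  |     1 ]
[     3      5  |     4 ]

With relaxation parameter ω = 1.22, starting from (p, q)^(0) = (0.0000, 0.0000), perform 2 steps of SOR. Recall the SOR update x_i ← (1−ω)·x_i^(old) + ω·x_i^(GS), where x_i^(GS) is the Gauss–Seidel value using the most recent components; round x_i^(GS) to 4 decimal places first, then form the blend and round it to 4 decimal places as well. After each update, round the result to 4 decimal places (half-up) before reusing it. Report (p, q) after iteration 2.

Iteration 1:
  p: GS value = (1 - (-3.2)·0.0000) / (4.2) = 0.2381;  p ← (1−ω)·0.0000 + ω·0.2381 = 0.2905
  q: GS value = (4 - (3)·0.2905) / (5) = 0.6257;  q ← (1−ω)·0.0000 + ω·0.6257 = 0.7634
Iteration 2:
  p: GS value = (1 - (-3.2)·0.7634) / (4.2) = 0.8197;  p ← (1−ω)·0.2905 + ω·0.8197 = 0.9361
  q: GS value = (4 - (3)·0.9361) / (5) = 0.2383;  q ← (1−ω)·0.7634 + ω·0.2383 = 0.1228

(0.9361, 0.1228)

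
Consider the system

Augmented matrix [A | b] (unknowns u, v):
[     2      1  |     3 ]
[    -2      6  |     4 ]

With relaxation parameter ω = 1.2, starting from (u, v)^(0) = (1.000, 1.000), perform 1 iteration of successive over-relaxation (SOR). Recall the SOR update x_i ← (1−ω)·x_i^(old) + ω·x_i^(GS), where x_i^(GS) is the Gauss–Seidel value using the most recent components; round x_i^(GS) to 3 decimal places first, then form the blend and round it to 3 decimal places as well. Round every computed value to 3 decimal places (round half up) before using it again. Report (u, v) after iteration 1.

Iteration 1:
  u: GS value = (3 - (1)·1.000) / (2) = 1.000;  u ← (1−ω)·1.000 + ω·1.000 = 1.000
  v: GS value = (4 - (-2)·1.000) / (6) = 1.000;  v ← (1−ω)·1.000 + ω·1.000 = 1.000

(1.000, 1.000)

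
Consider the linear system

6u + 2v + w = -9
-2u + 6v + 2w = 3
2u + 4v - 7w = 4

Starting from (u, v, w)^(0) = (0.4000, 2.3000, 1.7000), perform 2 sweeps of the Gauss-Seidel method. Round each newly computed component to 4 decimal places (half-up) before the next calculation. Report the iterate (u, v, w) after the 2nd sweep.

Iteration 1:
  u = (-9 - (2)·2.3000 - (1)·1.7000) / (6) = -2.5500
  v = (3 - (-2)·-2.5500 - (2)·1.7000) / (6) = -0.9167
  w = (4 - (2)·-2.5500 - (4)·-0.9167) / (-7) = -1.8238
Iteration 2:
  u = (-9 - (2)·-0.9167 - (1)·-1.8238) / (6) = -0.8905
  v = (3 - (-2)·-0.8905 - (2)·-1.8238) / (6) = 0.8111
  w = (4 - (2)·-0.8905 - (4)·0.8111) / (-7) = -0.3624

(-0.8905, 0.8111, -0.3624)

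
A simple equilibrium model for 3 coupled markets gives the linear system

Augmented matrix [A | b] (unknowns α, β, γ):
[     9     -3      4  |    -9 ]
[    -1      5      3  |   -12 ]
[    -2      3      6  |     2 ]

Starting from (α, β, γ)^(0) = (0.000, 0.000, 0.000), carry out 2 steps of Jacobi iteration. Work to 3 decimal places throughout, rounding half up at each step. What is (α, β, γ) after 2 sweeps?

(-1.948, -2.800, 1.200)

Iteration 1:
  α = (-9 - (-3)·0.000 - (4)·0.000) / (9) = -1.000
  β = (-12 - (-1)·0.000 - (3)·0.000) / (5) = -2.400
  γ = (2 - (-2)·0.000 - (3)·0.000) / (6) = 0.333
Iteration 2:
  α = (-9 - (-3)·-2.400 - (4)·0.333) / (9) = -1.948
  β = (-12 - (-1)·-1.000 - (3)·0.333) / (5) = -2.800
  γ = (2 - (-2)·-1.000 - (3)·-2.400) / (6) = 1.200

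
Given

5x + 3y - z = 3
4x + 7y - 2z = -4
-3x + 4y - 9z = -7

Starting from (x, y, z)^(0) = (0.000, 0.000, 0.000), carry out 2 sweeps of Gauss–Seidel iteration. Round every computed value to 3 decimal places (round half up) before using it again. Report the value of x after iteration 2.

Iteration 1:
  x = (3 - (3)·0.000 - (-1)·0.000) / (5) = 0.600
  y = (-4 - (4)·0.600 - (-2)·0.000) / (7) = -0.914
  z = (-7 - (-3)·0.600 - (4)·-0.914) / (-9) = 0.172
Iteration 2:
  x = (3 - (3)·-0.914 - (-1)·0.172) / (5) = 1.183
  y = (-4 - (4)·1.183 - (-2)·0.172) / (7) = -1.198
  z = (-7 - (-3)·1.183 - (4)·-1.198) / (-9) = -0.149

1.183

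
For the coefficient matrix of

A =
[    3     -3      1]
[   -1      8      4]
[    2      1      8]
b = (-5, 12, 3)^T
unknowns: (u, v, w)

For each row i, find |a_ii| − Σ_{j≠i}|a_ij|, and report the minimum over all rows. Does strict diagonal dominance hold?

-1

row 1: |3| − (3+1) = -1
row 2: |8| − (1+4) = 3
row 3: |8| − (2+1) = 5
minimum over rows = -1 → not strictly diagonally dominant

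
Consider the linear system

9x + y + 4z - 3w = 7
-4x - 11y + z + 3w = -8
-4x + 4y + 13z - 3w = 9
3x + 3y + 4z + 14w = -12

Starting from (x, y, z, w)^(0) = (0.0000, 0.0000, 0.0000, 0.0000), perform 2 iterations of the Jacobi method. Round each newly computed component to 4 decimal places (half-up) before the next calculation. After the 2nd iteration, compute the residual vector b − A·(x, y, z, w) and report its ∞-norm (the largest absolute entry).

Iteration 1:
  x = (7 - (1)·0.0000 - (4)·0.0000 - (-3)·0.0000) / (9) = 0.7778
  y = (-8 - (-4)·0.0000 - (1)·0.0000 - (3)·0.0000) / (-11) = 0.7273
  z = (9 - (-4)·0.0000 - (4)·0.0000 - (-3)·0.0000) / (13) = 0.6923
  w = (-12 - (3)·0.0000 - (3)·0.0000 - (4)·0.0000) / (14) = -0.8571
Iteration 2:
  x = (7 - (1)·0.7273 - (4)·0.6923 - (-3)·-0.8571) / (9) = 0.1036
  y = (-8 - (-4)·0.7778 - (1)·0.6923 - (3)·-0.8571) / (-11) = 0.2736
  z = (9 - (-4)·0.7778 - (4)·0.7273 - (-3)·-0.8571) / (13) = 0.5101
  w = (-12 - (3)·0.7778 - (3)·0.7273 - (4)·0.6923) / (14) = -1.3775
Residual b − A·x = (-0.3789, -0.9536, -2.4438, 4.1130); ∞-norm = 4.1130

4.1130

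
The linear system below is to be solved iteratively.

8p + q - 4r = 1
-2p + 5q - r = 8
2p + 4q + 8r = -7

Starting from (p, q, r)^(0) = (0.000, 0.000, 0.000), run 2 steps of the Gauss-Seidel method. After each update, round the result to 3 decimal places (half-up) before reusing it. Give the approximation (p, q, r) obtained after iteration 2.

(-0.947, 0.875, -1.076)

Iteration 1:
  p = (1 - (1)·0.000 - (-4)·0.000) / (8) = 0.125
  q = (8 - (-2)·0.125 - (-1)·0.000) / (5) = 1.650
  r = (-7 - (2)·0.125 - (4)·1.650) / (8) = -1.731
Iteration 2:
  p = (1 - (1)·1.650 - (-4)·-1.731) / (8) = -0.947
  q = (8 - (-2)·-0.947 - (-1)·-1.731) / (5) = 0.875
  r = (-7 - (2)·-0.947 - (4)·0.875) / (8) = -1.076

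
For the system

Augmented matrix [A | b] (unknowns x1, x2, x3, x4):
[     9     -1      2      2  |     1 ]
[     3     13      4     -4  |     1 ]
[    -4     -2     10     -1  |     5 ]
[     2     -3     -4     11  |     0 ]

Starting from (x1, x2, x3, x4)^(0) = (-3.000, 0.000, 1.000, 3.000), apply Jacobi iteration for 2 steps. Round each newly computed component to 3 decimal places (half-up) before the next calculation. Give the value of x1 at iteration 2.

0.152

Iteration 1:
  x1 = (1 - (-1)·0.000 - (2)·1.000 - (2)·3.000) / (9) = -0.778
  x2 = (1 - (3)·-3.000 - (4)·1.000 - (-4)·3.000) / (13) = 1.385
  x3 = (5 - (-4)·-3.000 - (-2)·0.000 - (-1)·3.000) / (10) = -0.400
  x4 = (0 - (2)·-3.000 - (-3)·0.000 - (-4)·1.000) / (11) = 0.909
Iteration 2:
  x1 = (1 - (-1)·1.385 - (2)·-0.400 - (2)·0.909) / (9) = 0.152
  x2 = (1 - (3)·-0.778 - (4)·-0.400 - (-4)·0.909) / (13) = 0.659
  x3 = (5 - (-4)·-0.778 - (-2)·1.385 - (-1)·0.909) / (10) = 0.557
  x4 = (0 - (2)·-0.778 - (-3)·1.385 - (-4)·-0.400) / (11) = 0.374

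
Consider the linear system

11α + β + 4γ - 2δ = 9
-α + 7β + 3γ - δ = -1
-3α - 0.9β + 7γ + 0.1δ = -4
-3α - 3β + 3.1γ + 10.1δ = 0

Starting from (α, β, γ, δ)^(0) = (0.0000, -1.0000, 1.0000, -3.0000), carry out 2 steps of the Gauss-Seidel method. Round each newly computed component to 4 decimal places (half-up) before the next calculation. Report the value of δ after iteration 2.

0.4359

Iteration 1:
  α = (9 - (1)·-1.0000 - (4)·1.0000 - (-2)·-3.0000) / (11) = 0.0000
  β = (-1 - (-1)·0.0000 - (3)·1.0000 - (-1)·-3.0000) / (7) = -1.0000
  γ = (-4 - (-3)·0.0000 - (-0.9)·-1.0000 - (0.1)·-3.0000) / (7) = -0.6571
  δ = (0 - (-3)·0.0000 - (-3)·-1.0000 - (3.1)·-0.6571) / (10.1) = -0.0953
Iteration 2:
  α = (9 - (1)·-1.0000 - (4)·-0.6571 - (-2)·-0.0953) / (11) = 1.1307
  β = (-1 - (-1)·1.1307 - (3)·-0.6571 - (-1)·-0.0953) / (7) = 0.2867
  γ = (-4 - (-3)·1.1307 - (-0.9)·0.2867 - (0.1)·-0.0953) / (7) = -0.0486
  δ = (0 - (-3)·1.1307 - (-3)·0.2867 - (3.1)·-0.0486) / (10.1) = 0.4359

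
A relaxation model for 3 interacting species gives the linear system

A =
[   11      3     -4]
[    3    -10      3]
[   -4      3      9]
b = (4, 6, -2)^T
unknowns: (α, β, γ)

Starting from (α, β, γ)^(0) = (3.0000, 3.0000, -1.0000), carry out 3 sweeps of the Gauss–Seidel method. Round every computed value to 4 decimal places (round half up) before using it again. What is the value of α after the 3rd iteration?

0.5694

Iteration 1:
  α = (4 - (3)·3.0000 - (-4)·-1.0000) / (11) = -0.8182
  β = (6 - (3)·-0.8182 - (3)·-1.0000) / (-10) = -1.1455
  γ = (-2 - (-4)·-0.8182 - (3)·-1.1455) / (9) = -0.2040
Iteration 2:
  α = (4 - (3)·-1.1455 - (-4)·-0.2040) / (11) = 0.6019
  β = (6 - (3)·0.6019 - (3)·-0.2040) / (-10) = -0.4806
  γ = (-2 - (-4)·0.6019 - (3)·-0.4806) / (9) = 0.2055
Iteration 3:
  α = (4 - (3)·-0.4806 - (-4)·0.2055) / (11) = 0.5694
  β = (6 - (3)·0.5694 - (3)·0.2055) / (-10) = -0.3675
  γ = (-2 - (-4)·0.5694 - (3)·-0.3675) / (9) = 0.1533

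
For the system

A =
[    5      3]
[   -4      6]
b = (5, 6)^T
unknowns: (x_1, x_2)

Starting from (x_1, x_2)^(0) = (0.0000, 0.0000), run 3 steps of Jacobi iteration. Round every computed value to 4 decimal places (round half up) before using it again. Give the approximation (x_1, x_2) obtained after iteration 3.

(0.0000, 1.2667)

Iteration 1:
  x_1 = (5 - (3)·0.0000) / (5) = 1.0000
  x_2 = (6 - (-4)·0.0000) / (6) = 1.0000
Iteration 2:
  x_1 = (5 - (3)·1.0000) / (5) = 0.4000
  x_2 = (6 - (-4)·1.0000) / (6) = 1.6667
Iteration 3:
  x_1 = (5 - (3)·1.6667) / (5) = 0.0000
  x_2 = (6 - (-4)·0.4000) / (6) = 1.2667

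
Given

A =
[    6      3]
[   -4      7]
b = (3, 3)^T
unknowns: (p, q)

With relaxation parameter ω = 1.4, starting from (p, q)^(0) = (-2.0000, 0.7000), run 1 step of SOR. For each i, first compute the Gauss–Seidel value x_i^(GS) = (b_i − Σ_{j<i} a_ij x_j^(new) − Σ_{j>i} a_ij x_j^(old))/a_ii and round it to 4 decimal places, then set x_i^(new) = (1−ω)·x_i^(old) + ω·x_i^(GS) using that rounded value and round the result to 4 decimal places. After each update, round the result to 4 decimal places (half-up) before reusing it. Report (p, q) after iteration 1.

Iteration 1:
  p: GS value = (3 - (3)·0.7000) / (6) = 0.1500;  p ← (1−ω)·-2.0000 + ω·0.1500 = 1.0100
  q: GS value = (3 - (-4)·1.0100) / (7) = 1.0057;  q ← (1−ω)·0.7000 + ω·1.0057 = 1.1280

(1.0100, 1.1280)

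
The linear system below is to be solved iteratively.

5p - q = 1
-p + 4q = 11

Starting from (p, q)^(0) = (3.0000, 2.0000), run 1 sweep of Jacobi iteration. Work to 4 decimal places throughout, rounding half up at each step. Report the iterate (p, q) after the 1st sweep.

(0.6000, 3.5000)

Iteration 1:
  p = (1 - (-1)·2.0000) / (5) = 0.6000
  q = (11 - (-1)·3.0000) / (4) = 3.5000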